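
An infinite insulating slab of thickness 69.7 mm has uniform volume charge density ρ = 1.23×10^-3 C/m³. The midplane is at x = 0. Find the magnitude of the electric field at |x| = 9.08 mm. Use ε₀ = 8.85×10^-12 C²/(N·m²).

By symmetry E is perpendicular to the slab. A Gaussian pillbox from −9.08 mm to +9.08 mm (face area A) lies entirely within the slab.
Q_enc = ρ·(2x)·A and flux = 2EA, so 2EA = 2ρxA/ε₀ ⇒ E = |ρ|x/ε₀.
E = (1.23×10^-3)(0.00908)/(8.85×10^-12) = 1.26×10^6 N/C.

|E| = 1.26×10^6 N/C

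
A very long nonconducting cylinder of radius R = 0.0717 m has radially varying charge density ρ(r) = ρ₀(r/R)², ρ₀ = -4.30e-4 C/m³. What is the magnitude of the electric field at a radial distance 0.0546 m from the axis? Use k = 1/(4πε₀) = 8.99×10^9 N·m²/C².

|E| ≈ 3.85e5 N/C

By cylindrical symmetry E is radial; use a coaxial Gaussian cylinder of radius 0.0546 m and length L (r < R).
Integrating ρ over the cross-section to radius r: λ_enc = (2πρ₀/R²) ∫₀^r r'^3 dr' = 2πρ₀ r^4/(4·R²) = -1.168e-6 C/m.
By Gauss's law (flux through the curved wall only), E·2πrL = λ_enc L/ε₀.
E = 2k|λ_enc|/r = 2(8.99×10^9)(1.168×10^-6)/(0.0546) = 3.85e5 N/C.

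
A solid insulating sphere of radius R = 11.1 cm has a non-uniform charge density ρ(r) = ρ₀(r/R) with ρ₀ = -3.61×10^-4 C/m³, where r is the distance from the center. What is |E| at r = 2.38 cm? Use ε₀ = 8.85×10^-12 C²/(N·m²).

Use a concentric Gaussian sphere at r = 2.38 cm (r < R).
Integrate the density: Q_enc = 4π ∫₀^r ρ₀(r'/R)^1 r'² dr' = 4πρ₀ r^4/(4·R) = -3.278×10^-9 C.
By Gauss's law, ∮E·dA = E·4πr² = Q_enc/ε₀.
E = |Q_enc|/(4πε₀r²) = (3.278×10^-9)/(4π·8.85×10^-12·(0.0238)²) = 5.20×10^4 N/C.

|E| = 5.20×10^4 V/m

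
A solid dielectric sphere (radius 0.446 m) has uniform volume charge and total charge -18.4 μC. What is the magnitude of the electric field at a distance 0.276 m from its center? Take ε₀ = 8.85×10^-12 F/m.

E ≈ 5.15×10^5 N/C

Take a concentric spherical Gaussian surface of radius r = 0.276 m (r < R).
Only the charge within r is enclosed: Q_enc = Q·(r/R)³ = (-18.4 μC)·(0.276 m/0.446 m)³ = -4.361×10^-6 C.
Since E is radial and uniform over the Gaussian sphere, Φ = E·4πr² = Q_enc/ε₀.
E = |Q_enc|/(4πε₀r²) = (4.361×10^-6)/(4π·8.85×10^-12·(0.276)²) = 5.15×10^5 N/C.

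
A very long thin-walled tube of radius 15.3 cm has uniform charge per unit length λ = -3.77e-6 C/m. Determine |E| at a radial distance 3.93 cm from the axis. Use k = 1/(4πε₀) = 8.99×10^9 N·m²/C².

|E| = 0 V/m

By cylindrical symmetry E is radial; use a coaxial Gaussian cylinder of radius 3.93 cm and length L (r < 15.3 cm, inside the shell).
All the surface charge lies outside this cylinder: Q_enc = 0, hence E = 0.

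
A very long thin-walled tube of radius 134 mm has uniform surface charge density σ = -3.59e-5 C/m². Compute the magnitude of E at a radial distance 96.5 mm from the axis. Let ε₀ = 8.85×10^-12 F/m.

E = 0 (no enclosed charge)

By cylindrical symmetry E is radial; use a coaxial Gaussian cylinder of radius 96.5 mm and length L (r < 134 mm, inside the shell).
All the surface charge lies outside this cylinder: Q_enc = 0, hence E = 0.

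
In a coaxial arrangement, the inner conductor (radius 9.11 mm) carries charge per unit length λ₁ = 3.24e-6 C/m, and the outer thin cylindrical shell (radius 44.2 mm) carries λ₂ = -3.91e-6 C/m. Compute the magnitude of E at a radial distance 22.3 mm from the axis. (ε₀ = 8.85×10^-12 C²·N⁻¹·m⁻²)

Take a coaxial cylindrical Gaussian surface of radius r = 22.3 mm and length L (between the conductors, 9.11 mm < r < 44.2 mm).
Only the inner wire is enclosed; the outer shell contributes nothing inside itself. λ_enc = λ₁ = 3.24×10^-6 C/m.
Since E is radial and uniform over the curved surface, Φ = E·2πrL = Q_enc/ε₀ = λ_enc L/ε₀.
E = |λ_enc|/(2πε₀r) = (3.24×10^-6)/(2π·8.85×10^-12·0.0223) = 2.61e6 N/C.

|E| = 2.61×10^6 N/C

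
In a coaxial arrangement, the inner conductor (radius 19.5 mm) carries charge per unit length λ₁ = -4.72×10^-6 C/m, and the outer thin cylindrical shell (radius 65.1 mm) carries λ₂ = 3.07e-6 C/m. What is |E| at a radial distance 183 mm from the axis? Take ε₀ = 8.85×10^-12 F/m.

Coaxial Gaussian cylinder, radius r = 183 mm, length L (r > 65.1 mm, enclosing both).
λ_enc = λ₁ + λ₂ = (-4.72×10^-6) + (3.07×10^-6) = -1.65×10^-6 C/m.
Gauss's law: E·2πrL = λ_enc L/ε₀.
E = |λ_enc|/(2πε₀r) = (1.65e-6)/(2π·8.85×10^-12·0.183) = 1.62×10^5 N/C.

1.62×10^5 N/C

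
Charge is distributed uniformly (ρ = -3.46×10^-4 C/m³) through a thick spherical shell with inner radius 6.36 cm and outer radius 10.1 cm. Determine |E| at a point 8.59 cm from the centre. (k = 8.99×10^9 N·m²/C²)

Take a concentric spherical Gaussian surface of radius r = 8.59 cm (within the shell material, 6.36 cm < r < 10.1 cm).
Enclosed charge is the volume from a to r: Q_enc = (4π/3)ρ(r³ − a³) = -5.458e-7 C.
Since E is radial and uniform over the Gaussian sphere, Φ = E·4πr² = Q_enc/ε₀.
E = k|Q_enc|/r² = (8.99×10^9)(5.458×10^-7)/(0.0859)² = 6.65×10^5 N/C.

6.65×10^5 V/m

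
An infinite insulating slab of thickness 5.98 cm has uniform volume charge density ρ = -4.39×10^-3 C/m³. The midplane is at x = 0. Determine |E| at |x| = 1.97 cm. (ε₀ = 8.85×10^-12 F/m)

By symmetry E is perpendicular to the slab. A Gaussian pillbox from −1.97 cm to +1.97 cm (face area A) lies entirely within the slab.
Q_enc = ρ·(2x)·A and flux = 2EA, so 2EA = 2ρxA/ε₀ ⇒ E = |ρ|x/ε₀.
E = (4.39×10^-3)(0.0197)/(8.85×10^-12) = 9.77×10^6 N/C.

|E| = 9.77e6 N/C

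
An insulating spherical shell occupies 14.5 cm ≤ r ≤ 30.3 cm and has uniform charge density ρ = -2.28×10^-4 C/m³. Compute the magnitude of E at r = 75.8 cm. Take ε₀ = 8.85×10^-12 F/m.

Symmetry ⇒ E = E(r) r̂. Gaussian sphere of radius r = 75.8 cm (r > 30.3 cm, enclosing the whole shell).
Q_enc = ρ·(4π/3)(b³ − a³) = (-2.28×10^-4)·(4π/3)·((0.303)³ − (0.145)³) = -2.366×10^-5 C.
Gauss's law: E·4πr² = Q_enc/ε₀.
E = |Q_enc|/(4πε₀r²) = (2.366e-5)/(4π·8.85×10^-12·(0.758)²) = 3.70×10^5 N/C.

E = 3.70×10^5 V/m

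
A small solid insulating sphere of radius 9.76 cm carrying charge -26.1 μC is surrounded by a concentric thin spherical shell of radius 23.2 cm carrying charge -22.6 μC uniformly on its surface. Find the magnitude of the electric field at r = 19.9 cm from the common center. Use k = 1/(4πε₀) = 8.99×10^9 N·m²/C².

Use a concentric Gaussian sphere at r = 19.9 cm (between the bodies, 9.76 cm < r < 23.2 cm).
Only the inner charge is enclosed; the outer shell contributes nothing inside itself. Q_enc = -26.1 μC = -2.61e-5 C.
Since E is radial and uniform over the Gaussian sphere, Φ = E·4πr² = Q_enc/ε₀.
E = k|Q_enc|/r² = (8.99×10^9)(2.61×10^-5)/(0.199)² = 5.93×10^6 N/C.

|E| ≈ 5.93×10^6 N/C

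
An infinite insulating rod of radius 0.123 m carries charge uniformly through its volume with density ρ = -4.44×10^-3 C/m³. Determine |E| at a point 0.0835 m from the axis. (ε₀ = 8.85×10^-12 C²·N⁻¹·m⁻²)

Take a coaxial cylindrical Gaussian surface of radius r = 0.0835 m and length L (r < R).
Charge inside radius r per length L is ρ·πr²·L, so λ_enc = ρπr² = -9.725×10^-5 C/m.
Applying ∮E·dA = Q_enc/ε₀ with the end caps contributing no flux:
E = |λ_enc|/(2πε₀r) = (9.725×10^-5)/(2π·8.85×10^-12·0.0835) = 2.09×10^7 N/C.

|E| ≈ 2.09e7 N/C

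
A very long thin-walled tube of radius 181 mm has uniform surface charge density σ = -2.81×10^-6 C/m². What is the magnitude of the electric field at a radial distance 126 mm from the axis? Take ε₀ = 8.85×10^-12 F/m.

By cylindrical symmetry E is radial; use a coaxial Gaussian cylinder of radius 126 mm and length L (r < 181 mm, inside the shell).
All the surface charge lies outside this cylinder: Q_enc = 0, hence E = 0.

E = 0 (no enclosed charge)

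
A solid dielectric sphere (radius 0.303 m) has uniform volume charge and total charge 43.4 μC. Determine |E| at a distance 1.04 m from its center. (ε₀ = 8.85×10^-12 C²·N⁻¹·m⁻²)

By spherical symmetry E is radial; choose a Gaussian sphere of radius r = 1.04 m (r > R, so the entire charge is enclosed).
Q_enc = 43.4 μC = 4.34e-5 C.
Since E is radial and uniform over the Gaussian sphere, Φ = E·4πr² = Q_enc/ε₀.
E = |Q_enc|/(4πε₀r²) = (4.34e-5)/(4π·8.85×10^-12·(1.04)²) = 3.61e5 N/C.

3.61×10^5 V/m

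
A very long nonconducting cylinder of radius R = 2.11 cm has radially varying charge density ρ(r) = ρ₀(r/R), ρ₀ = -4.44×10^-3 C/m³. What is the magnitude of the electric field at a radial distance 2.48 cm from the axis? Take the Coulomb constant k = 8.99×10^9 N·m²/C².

Coaxial Gaussian cylinder, radius r = 2.48 cm, length L (r > R, full charge per length enclosed).
λ_enc = 2π ∫₀^R ρ₀(r'/R)^1 r' dr' = 2πρ₀R²/3 = -4.14×10^-6 C/m.
Gauss's law: E·2πrL = λ_enc L/ε₀.
E = 2k|λ_enc|/r = 2(8.99×10^9)(4.14×10^-6)/(0.0248) = 3.00×10^6 N/C.

|E| = 3.00×10^6 N/C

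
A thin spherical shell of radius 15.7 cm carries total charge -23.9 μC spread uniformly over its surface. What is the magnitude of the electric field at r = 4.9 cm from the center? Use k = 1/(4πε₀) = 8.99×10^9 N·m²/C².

|E| = 0 N/C

Symmetry ⇒ E = E(r) r̂. Gaussian sphere of radius r = 4.9 cm (inside the shell, r < 15.7 cm).
All the charge is outside the Gaussian surface: Q_enc = 0, hence E = 0 everywhere inside the shell.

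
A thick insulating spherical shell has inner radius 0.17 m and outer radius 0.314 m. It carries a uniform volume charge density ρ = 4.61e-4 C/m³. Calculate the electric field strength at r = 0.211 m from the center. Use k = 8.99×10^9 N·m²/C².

Take a concentric spherical Gaussian surface of radius r = 0.211 m (within the shell material, 0.17 m < r < 0.314 m).
Enclosed charge is the volume from a to r: Q_enc = (4π/3)ρ(r³ − a³) = 8.653e-6 C.
By Gauss's law, ∮E·dA = E·4πr² = Q_enc/ε₀.
E = k|Q_enc|/r² = (8.99×10^9)(8.653×10^-6)/(0.211)² = 1.75×10^6 N/C.

E = 1.75e6 N/C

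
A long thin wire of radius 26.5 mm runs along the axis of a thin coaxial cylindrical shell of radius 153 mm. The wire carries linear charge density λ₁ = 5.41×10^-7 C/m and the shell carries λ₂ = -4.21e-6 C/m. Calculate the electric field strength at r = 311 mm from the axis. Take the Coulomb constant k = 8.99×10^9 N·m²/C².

Choose a coaxial cylinder of radius r = 311 mm (arbitrary length L) as the Gaussian surface (r > 153 mm, enclosing both).
λ_enc = λ₁ + λ₂ = (5.41e-7) + (-4.21e-6) = -3.669×10^-6 C/m.
Gauss's law: E·2πrL = λ_enc L/ε₀.
E = 2k|λ_enc|/r = 2(8.99×10^9)(3.669×10^-6)/(0.311) = 2.12e5 N/C.

|E| ≈ 2.12×10^5 V/m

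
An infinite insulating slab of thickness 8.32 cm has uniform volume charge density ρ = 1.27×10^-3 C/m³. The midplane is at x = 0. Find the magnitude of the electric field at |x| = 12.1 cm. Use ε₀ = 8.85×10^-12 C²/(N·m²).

|E| = 5.97×10^6 V/m

The point |x| = 12.1 cm lies outside the slab (half-thickness 0.0416 m). A symmetric pillbox spanning the full slab encloses Q_enc = ρ·d·A.
Flux = 2EA ⇒ E = |ρ|d/(2ε₀), independent of distance outside.
E = (1.27e-3)(0.0832)/(2·8.85×10^-12) = 5.97×10^6 N/C.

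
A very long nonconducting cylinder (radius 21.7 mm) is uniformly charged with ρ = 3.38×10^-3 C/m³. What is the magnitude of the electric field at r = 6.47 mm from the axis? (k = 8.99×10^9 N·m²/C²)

Coaxial Gaussian cylinder, radius r = 6.47 mm, length L (r < R).
Charge inside radius r per length L is ρ·πr²·L, so λ_enc = ρπr² = 4.445×10^-7 C/m.
Since E is radial and uniform over the curved surface, Φ = E·2πrL = Q_enc/ε₀ = λ_enc L/ε₀.
E = 2k|λ_enc|/r = 2(8.99×10^9)(4.445×10^-7)/(0.00647) = 1.24×10^6 N/C.

E ≈ 1.24e6 V/m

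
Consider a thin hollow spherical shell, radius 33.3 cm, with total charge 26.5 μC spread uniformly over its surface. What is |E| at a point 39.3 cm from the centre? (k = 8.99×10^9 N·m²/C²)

E ≈ 1.54e6 V/m

Use a concentric Gaussian sphere at r = 39.3 cm (r > 33.3 cm).
The entire shell is enclosed: Q_enc = 2.65e-5 C.
By Gauss's law, ∮E·dA = E·4πr² = Q_enc/ε₀.
E = k|Q_enc|/r² = (8.99×10^9)(2.65×10^-5)/(0.393)² = 1.54×10^6 N/C.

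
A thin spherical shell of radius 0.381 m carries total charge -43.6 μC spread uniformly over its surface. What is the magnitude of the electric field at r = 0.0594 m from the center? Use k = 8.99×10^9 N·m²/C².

E = 0

Take a concentric spherical Gaussian surface of radius r = 0.0594 m (inside the shell, r < 0.381 m).
All the charge is outside the Gaussian surface: Q_enc = 0, hence E = 0 everywhere inside the shell.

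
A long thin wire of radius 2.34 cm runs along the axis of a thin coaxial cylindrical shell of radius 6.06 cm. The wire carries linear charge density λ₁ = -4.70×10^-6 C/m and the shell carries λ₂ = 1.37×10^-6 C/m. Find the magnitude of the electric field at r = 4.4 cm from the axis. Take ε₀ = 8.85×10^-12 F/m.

E ≈ 1.92×10^6 N/C

Choose a coaxial cylinder of radius r = 4.4 cm (arbitrary length L) as the Gaussian surface (between the conductors, 2.34 cm < r < 6.06 cm).
Only the inner wire is enclosed; the outer shell contributes nothing inside itself. λ_enc = λ₁ = -4.70×10^-6 C/m.
Applying ∮E·dA = Q_enc/ε₀ with the end caps contributing no flux:
E = |λ_enc|/(2πε₀r) = (4.70×10^-6)/(2π·8.85×10^-12·0.044) = 1.92×10^6 N/C.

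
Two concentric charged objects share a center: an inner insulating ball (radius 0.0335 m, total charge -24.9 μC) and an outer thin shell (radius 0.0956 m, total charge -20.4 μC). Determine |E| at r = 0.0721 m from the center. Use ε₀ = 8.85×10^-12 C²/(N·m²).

E ≈ 4.31×10^7 N/C

By spherical symmetry E is radial; choose a Gaussian sphere of radius r = 0.0721 m (between the bodies, 0.0335 m < r < 0.0956 m).
The shell at 0.0956 m lies outside the Gaussian surface, so Q_enc = -24.9 μC = -2.49×10^-5 C.
Since E is radial and uniform over the Gaussian sphere, Φ = E·4πr² = Q_enc/ε₀.
E = |Q_enc|/(4πε₀r²) = (2.49×10^-5)/(4π·8.85×10^-12·(0.0721)²) = 4.31×10^7 N/C.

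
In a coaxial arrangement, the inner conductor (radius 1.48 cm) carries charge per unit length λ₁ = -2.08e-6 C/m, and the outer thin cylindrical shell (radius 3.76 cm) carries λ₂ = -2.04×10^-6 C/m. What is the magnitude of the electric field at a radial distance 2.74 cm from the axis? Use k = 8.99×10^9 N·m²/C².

By cylindrical symmetry E is radial; use a coaxial Gaussian cylinder of radius 2.74 cm and length L (between the conductors, 1.48 cm < r < 3.76 cm).
The shell at 3.76 cm lies outside the Gaussian surface, so λ_enc = λ₁ = -2.08e-6 C/m.
Gauss's law: E·2πrL = λ_enc L/ε₀.
E = 2k|λ_enc|/r = 2(8.99×10^9)(2.08e-6)/(0.0274) = 1.36×10^6 N/C.

1.36e6 V/m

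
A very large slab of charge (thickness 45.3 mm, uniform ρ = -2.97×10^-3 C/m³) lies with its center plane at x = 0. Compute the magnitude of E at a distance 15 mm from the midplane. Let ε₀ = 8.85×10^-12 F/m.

E = 5.03×10^6 N/C

By symmetry E is perpendicular to the slab. A Gaussian pillbox from −15 mm to +15 mm (face area A) lies entirely within the slab.
Q_enc = ρ·(2x)·A and flux = 2EA, so 2EA = 2ρxA/ε₀ ⇒ E = |ρ|x/ε₀.
E = (2.97×10^-3)(0.015)/(8.85×10^-12) = 5.03×10^6 N/C.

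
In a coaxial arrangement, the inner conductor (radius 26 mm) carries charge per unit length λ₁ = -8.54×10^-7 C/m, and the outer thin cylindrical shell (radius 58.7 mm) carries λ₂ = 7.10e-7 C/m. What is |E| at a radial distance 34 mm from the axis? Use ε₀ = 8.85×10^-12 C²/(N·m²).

E ≈ 4.52×10^5 N/C

Coaxial Gaussian cylinder, radius r = 34 mm, length L (between the conductors, 26 mm < r < 58.7 mm).
The shell at 58.7 mm lies outside the Gaussian surface, so λ_enc = λ₁ = -8.54e-7 C/m.
By Gauss's law (flux through the curved wall only), E·2πrL = λ_enc L/ε₀.
E = |λ_enc|/(2πε₀r) = (8.54e-7)/(2π·8.85×10^-12·0.034) = 4.52e5 N/C.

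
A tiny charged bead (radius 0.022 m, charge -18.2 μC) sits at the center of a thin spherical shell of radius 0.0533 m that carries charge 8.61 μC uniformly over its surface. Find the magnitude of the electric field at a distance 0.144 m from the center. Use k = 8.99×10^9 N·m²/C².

E = 4.16×10^6 N/C

Symmetry ⇒ E = E(r) r̂. Gaussian sphere of radius r = 0.144 m (r > 0.0533 m, enclosing both).
Q_enc = (-18.2 μC) + (8.61 μC) = -9.59×10^-6 C.
Applying ∮E·dA = Q_enc/ε₀ with Φ = E(4πr²):
E = k|Q_enc|/r² = (8.99×10^9)(9.59×10^-6)/(0.144)² = 4.16e6 N/C.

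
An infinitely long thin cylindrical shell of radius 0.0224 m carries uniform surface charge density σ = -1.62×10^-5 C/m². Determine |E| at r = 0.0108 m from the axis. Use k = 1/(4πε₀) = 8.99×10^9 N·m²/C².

E = 0

Coaxial Gaussian cylinder, radius r = 0.0108 m, length L (r < 0.0224 m, inside the shell).
No charge is enclosed, so Gauss's law gives E·2πrL = 0 ⇒ E = 0.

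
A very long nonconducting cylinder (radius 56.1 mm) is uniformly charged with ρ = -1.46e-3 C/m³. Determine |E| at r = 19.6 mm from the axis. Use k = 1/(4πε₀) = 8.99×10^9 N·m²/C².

E = 1.62×10^6 N/C

Coaxial Gaussian cylinder, radius r = 19.6 mm, length L (r < R).
Enclosed charge per unit length: λ_enc = ρ·πr² = (-1.46×10^-3)π(0.0196)² = -1.762e-6 C/m.
Gauss's law: E·2πrL = λ_enc L/ε₀.
E = 2k|λ_enc|/r = 2(8.99×10^9)(1.762×10^-6)/(0.0196) = 1.62×10^6 N/C.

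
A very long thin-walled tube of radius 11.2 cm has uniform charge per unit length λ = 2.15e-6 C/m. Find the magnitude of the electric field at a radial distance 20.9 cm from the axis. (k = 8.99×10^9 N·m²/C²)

|E| ≈ 1.85×10^5 V/m

Choose a coaxial cylinder of radius r = 20.9 cm (arbitrary length L) as the Gaussian surface (r > 11.2 cm).
The full line charge is enclosed: λ_enc = 2.15e-6 C/m.
Since E is radial and uniform over the curved surface, Φ = E·2πrL = Q_enc/ε₀ = λ_enc L/ε₀.
E = 2k|λ_enc|/r = 2(8.99×10^9)(2.15e-6)/(0.209) = 1.85×10^5 N/C.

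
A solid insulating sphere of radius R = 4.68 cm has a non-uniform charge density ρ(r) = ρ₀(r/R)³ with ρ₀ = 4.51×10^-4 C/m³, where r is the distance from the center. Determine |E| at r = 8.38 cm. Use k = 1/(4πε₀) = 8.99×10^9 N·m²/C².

E ≈ 1.24×10^5 N/C

Take a concentric spherical Gaussian surface of radius r = 8.38 cm (r > R, all charge enclosed).
Q_enc = 4π ∫₀^R ρ₀(r'/R)^3 r'² dr' = 4πρ₀R³/6 = 9.682×10^-8 C.
By Gauss's law, ∮E·dA = E·4πr² = Q_enc/ε₀.
E = k|Q_enc|/r² = (8.99×10^9)(9.682×10^-8)/(0.0838)² = 1.24×10^5 N/C.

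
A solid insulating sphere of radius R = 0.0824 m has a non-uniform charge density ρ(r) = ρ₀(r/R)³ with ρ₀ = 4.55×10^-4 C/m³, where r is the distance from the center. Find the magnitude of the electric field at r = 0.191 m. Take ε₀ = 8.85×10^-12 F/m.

Use a concentric Gaussian sphere at r = 0.191 m (r > R, all charge enclosed).
Q_enc = 4π ∫₀^R ρ₀(r'/R)^3 r'² dr' = 4πρ₀R³/6 = 5.332×10^-7 C.
Applying ∮E·dA = Q_enc/ε₀ with Φ = E(4πr²):
E = |Q_enc|/(4πε₀r²) = (5.332e-7)/(4π·8.85×10^-12·(0.191)²) = 1.31e5 N/C.

|E| = 1.31e5 N/C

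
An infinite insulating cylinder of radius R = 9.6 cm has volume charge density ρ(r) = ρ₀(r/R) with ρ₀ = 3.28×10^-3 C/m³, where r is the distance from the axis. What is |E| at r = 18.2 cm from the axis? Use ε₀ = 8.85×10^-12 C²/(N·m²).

Choose a coaxial cylinder of radius r = 18.2 cm (arbitrary length L) as the Gaussian surface (r > R, full charge per length enclosed).
λ_enc = 2π ∫₀^R ρ₀(r'/R)^1 r' dr' = 2πρ₀R²/3 = 6.331×10^-5 C/m.
Gauss's law: E·2πrL = λ_enc L/ε₀.
E = |λ_enc|/(2πε₀r) = (6.331×10^-5)/(2π·8.85×10^-12·0.182) = 6.26e6 N/C.

|E| ≈ 6.26×10^6 N/C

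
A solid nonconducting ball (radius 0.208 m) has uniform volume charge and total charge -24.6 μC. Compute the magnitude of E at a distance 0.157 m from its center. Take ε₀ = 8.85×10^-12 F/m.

Symmetry ⇒ E = E(r) r̂. Gaussian sphere of radius r = 0.157 m (r < R).
Only the charge within r is enclosed: Q_enc = Q·(r/R)³ = (-24.6 μC)·(0.157 m/0.208 m)³ = -1.058×10^-5 C.
Applying ∮E·dA = Q_enc/ε₀ with Φ = E(4πr²):
E = |Q_enc|/(4πε₀r²) = (1.058e-5)/(4π·8.85×10^-12·(0.157)²) = 3.86×10^6 N/C.

E ≈ 3.86e6 N/C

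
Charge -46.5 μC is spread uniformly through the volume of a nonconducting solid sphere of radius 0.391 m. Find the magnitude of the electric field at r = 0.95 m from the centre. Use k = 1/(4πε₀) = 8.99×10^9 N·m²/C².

Symmetry ⇒ E = E(r) r̂. Gaussian sphere of radius r = 0.95 m (r > R, so the entire charge is enclosed).
Q_enc = -46.5 μC = -4.65×10^-5 C.
Since E is radial and uniform over the Gaussian sphere, Φ = E·4πr² = Q_enc/ε₀.
E = k|Q_enc|/r² = (8.99×10^9)(4.65×10^-5)/(0.95)² = 4.63e5 N/C.

E ≈ 4.63×10^5 N/C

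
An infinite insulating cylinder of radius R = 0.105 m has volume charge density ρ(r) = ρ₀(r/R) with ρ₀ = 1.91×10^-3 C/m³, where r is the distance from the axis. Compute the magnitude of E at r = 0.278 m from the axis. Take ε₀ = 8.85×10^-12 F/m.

|E| = 2.85e6 N/C

Coaxial Gaussian cylinder, radius r = 0.278 m, length L (r > R, full charge per length enclosed).
λ_enc = 2π ∫₀^R ρ₀(r'/R)^1 r' dr' = 2πρ₀R²/3 = 4.41e-5 C/m.
Since E is radial and uniform over the curved surface, Φ = E·2πrL = Q_enc/ε₀ = λ_enc L/ε₀.
E = |λ_enc|/(2πε₀r) = (4.41e-5)/(2π·8.85×10^-12·0.278) = 2.85e6 N/C.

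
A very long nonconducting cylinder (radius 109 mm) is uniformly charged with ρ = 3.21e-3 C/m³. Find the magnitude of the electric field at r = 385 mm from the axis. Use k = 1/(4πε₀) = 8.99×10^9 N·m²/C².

|E| ≈ 5.60×10^6 N/C

Coaxial Gaussian cylinder, radius r = 385 mm, length L (r > 109 mm, full cross-section enclosed).
λ_enc = ρ·πR² = (3.21×10^-3)π(0.109)² = 1.198×10^-4 C/m.
Gauss's law: E·2πrL = λ_enc L/ε₀.
E = 2k|λ_enc|/r = 2(8.99×10^9)(1.198e-4)/(0.385) = 5.60e6 N/C.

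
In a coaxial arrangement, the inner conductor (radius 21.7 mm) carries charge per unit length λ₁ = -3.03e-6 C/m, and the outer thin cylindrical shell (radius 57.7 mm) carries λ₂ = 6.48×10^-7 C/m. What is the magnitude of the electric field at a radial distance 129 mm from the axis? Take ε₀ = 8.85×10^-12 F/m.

|E| ≈ 3.32e5 N/C

Choose a coaxial cylinder of radius r = 129 mm (arbitrary length L) as the Gaussian surface (r > 57.7 mm, enclosing both).
λ_enc = λ₁ + λ₂ = (-3.03e-6) + (6.48×10^-7) = -2.382e-6 C/m.
Gauss's law: E·2πrL = λ_enc L/ε₀.
E = |λ_enc|/(2πε₀r) = (2.382×10^-6)/(2π·8.85×10^-12·0.129) = 3.32e5 N/C.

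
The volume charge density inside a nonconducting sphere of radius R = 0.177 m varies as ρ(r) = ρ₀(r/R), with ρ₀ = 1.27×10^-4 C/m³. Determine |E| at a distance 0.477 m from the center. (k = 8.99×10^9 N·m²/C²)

|E| = 8.74e4 N/C

By spherical symmetry E is radial; choose a Gaussian sphere of radius r = 0.477 m (r > R, all charge enclosed).
Q_enc = 4π ∫₀^R ρ₀(r'/R)^1 r'² dr' = 4πρ₀R³/4 = 2.212×10^-6 C.
Since E is radial and uniform over the Gaussian sphere, Φ = E·4πr² = Q_enc/ε₀.
E = k|Q_enc|/r² = (8.99×10^9)(2.212×10^-6)/(0.477)² = 8.74×10^4 N/C.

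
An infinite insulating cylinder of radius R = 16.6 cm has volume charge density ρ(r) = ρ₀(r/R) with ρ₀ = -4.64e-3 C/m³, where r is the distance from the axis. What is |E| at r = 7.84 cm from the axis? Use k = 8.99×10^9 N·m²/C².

Take a coaxial cylindrical Gaussian surface of radius r = 7.84 cm and length L (r < R).
Integrating ρ over the cross-section to radius r: λ_enc = (2πρ₀/R) ∫₀^r r'^2 dr' = 2πρ₀ r^3/(3·R) = -2.821e-5 C/m.
Since E is radial and uniform over the curved surface, Φ = E·2πrL = Q_enc/ε₀ = λ_enc L/ε₀.
E = 2k|λ_enc|/r = 2(8.99×10^9)(2.821×10^-5)/(0.0784) = 6.47×10^6 N/C.

6.47e6 N/C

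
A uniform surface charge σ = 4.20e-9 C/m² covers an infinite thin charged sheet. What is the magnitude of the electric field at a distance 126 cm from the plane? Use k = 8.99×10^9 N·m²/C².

The symmetry is planar: E is normal to the sheet and the same magnitude on both sides. Take a pillbox straddling the sheet with end-cap area A.
Flux Φ = 2EA and Q_enc = σA, so 2EA = σA/ε₀ ⇒ E = |σ|/(2ε₀), independent of distance.
E = 2πk|σ| = 2π(8.99×10^9)(4.20×10^-9) = 237 N/C.

|E| ≈ 237 V/m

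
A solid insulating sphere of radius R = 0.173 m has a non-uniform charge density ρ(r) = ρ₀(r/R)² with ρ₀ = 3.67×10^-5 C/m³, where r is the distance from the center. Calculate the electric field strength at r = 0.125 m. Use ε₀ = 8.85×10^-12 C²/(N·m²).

Take a concentric spherical Gaussian surface of radius r = 0.125 m (r < R).
Integrate the density: Q_enc = 4π ∫₀^r ρ₀(r'/R)^2 r'² dr' = 4πρ₀ r^5/(5·R²) = 9.405e-8 C.
By Gauss's law, ∮E·dA = E·4πr² = Q_enc/ε₀.
E = |Q_enc|/(4πε₀r²) = (9.405e-8)/(4π·8.85×10^-12·(0.125)²) = 5.41×10^4 N/C.

5.41e4 N/C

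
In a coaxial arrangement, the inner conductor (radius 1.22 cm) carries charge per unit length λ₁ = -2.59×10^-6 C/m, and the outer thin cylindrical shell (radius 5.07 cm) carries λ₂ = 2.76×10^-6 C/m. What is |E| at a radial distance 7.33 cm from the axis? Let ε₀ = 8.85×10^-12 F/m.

Take a coaxial cylindrical Gaussian surface of radius r = 7.33 cm and length L (r > 5.07 cm, enclosing both).
λ_enc = λ₁ + λ₂ = (-2.59×10^-6) + (2.76×10^-6) = 1.70×10^-7 C/m.
By Gauss's law (flux through the curved wall only), E·2πrL = λ_enc L/ε₀.
E = |λ_enc|/(2πε₀r) = (1.70×10^-7)/(2π·8.85×10^-12·0.0733) = 4.17e4 N/C.

4.17e4 N/C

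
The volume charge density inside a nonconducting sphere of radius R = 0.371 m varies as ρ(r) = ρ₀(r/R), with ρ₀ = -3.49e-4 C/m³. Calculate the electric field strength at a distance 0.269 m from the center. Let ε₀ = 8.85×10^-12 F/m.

Symmetry ⇒ E = E(r) r̂. Gaussian sphere of radius r = 0.269 m (r < R).
Integrate the density: Q_enc = 4π ∫₀^r ρ₀(r'/R)^1 r'² dr' = 4πρ₀ r^4/(4·R) = -1.547e-5 C.
Gauss's law: E·4πr² = Q_enc/ε₀.
E = |Q_enc|/(4πε₀r²) = (1.547e-5)/(4π·8.85×10^-12·(0.269)²) = 1.92×10^6 N/C.

E ≈ 1.92×10^6 N/C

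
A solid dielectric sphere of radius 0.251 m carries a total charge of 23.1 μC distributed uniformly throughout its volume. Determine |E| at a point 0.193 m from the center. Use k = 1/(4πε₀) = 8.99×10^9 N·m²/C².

|E| ≈ 2.53×10^6 N/C

Use a concentric Gaussian sphere at r = 0.193 m (r < R).
For a uniform sphere the enclosed fraction is (r/R)³, so Q_enc = (23.1 μC)(0.193/0.251)³ = 1.05×10^-5 C.
By Gauss's law, ∮E·dA = E·4πr² = Q_enc/ε₀.
E = k|Q_enc|/r² = (8.99×10^9)(1.05e-5)/(0.193)² = 2.53e6 N/C.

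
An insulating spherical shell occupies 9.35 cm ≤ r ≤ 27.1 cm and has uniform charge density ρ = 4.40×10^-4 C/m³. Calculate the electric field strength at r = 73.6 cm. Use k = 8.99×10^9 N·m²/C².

Symmetry ⇒ E = E(r) r̂. Gaussian sphere of radius r = 73.6 cm (r > 27.1 cm, enclosing the whole shell).
Q_enc = ρ·(4π/3)(b³ − a³) = (4.40e-4)·(4π/3)·((0.271)³ − (0.0935)³) = 3.518×10^-5 C.
Gauss's law: E·4πr² = Q_enc/ε₀.
E = k|Q_enc|/r² = (8.99×10^9)(3.518×10^-5)/(0.736)² = 5.84e5 N/C.

E ≈ 5.84×10^5 V/m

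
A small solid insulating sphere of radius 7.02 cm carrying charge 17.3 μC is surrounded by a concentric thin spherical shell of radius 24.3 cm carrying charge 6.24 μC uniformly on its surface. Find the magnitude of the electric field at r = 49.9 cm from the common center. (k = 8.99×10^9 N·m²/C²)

|E| = 8.50×10^5 N/C

Symmetry ⇒ E = E(r) r̂. Gaussian sphere of radius r = 49.9 cm (r > 24.3 cm, enclosing both).
Q_enc = (17.3 μC) + (6.24 μC) = 2.354e-5 C.
Applying ∮E·dA = Q_enc/ε₀ with Φ = E(4πr²):
E = k|Q_enc|/r² = (8.99×10^9)(2.354×10^-5)/(0.499)² = 8.50×10^5 N/C.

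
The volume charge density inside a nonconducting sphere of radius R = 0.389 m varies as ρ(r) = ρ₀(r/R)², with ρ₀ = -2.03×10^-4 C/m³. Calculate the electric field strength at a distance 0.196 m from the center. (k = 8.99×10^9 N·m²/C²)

By spherical symmetry E is radial; choose a Gaussian sphere of radius r = 0.196 m (r < R).
Q_enc = ∫₀^r ρ(r')·4πr'² dr' = (4πρ₀/R²) ∫₀^r r'^4 dr' = 4πρ₀ r^5/(5·R²) = -9.753×10^-7 C.
By Gauss's law, ∮E·dA = E·4πr² = Q_enc/ε₀.
E = k|Q_enc|/r² = (8.99×10^9)(9.753e-7)/(0.196)² = 2.28×10^5 N/C.

E ≈ 2.28e5 V/m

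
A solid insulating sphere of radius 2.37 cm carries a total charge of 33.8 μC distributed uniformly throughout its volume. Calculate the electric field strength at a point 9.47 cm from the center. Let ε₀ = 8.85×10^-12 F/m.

|E| = 3.39×10^7 N/C

Take a concentric spherical Gaussian surface of radius r = 9.47 cm (r > R, so the entire charge is enclosed).
Q_enc = 33.8 μC = 3.38×10^-5 C.
Applying ∮E·dA = Q_enc/ε₀ with Φ = E(4πr²):
E = |Q_enc|/(4πε₀r²) = (3.38×10^-5)/(4π·8.85×10^-12·(0.0947)²) = 3.39e7 N/C.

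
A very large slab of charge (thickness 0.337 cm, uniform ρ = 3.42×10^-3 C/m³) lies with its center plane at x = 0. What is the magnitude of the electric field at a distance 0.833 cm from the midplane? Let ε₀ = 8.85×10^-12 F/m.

The point |x| = 0.833 cm lies outside the slab (half-thickness 0.001685 m). A symmetric pillbox spanning the full slab encloses Q_enc = ρ·d·A.
Flux = 2EA ⇒ E = |ρ|d/(2ε₀), independent of distance outside.
E = (3.42×10^-3)(0.00337)/(2·8.85×10^-12) = 6.51×10^5 N/C.

6.51×10^5 N/C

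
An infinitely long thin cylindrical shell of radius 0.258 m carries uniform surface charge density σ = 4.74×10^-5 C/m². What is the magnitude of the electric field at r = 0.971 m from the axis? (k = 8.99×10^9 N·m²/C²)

Choose a coaxial cylinder of radius r = 0.971 m (arbitrary length L) as the Gaussian surface (r > 0.258 m).
The whole shell is enclosed: λ_enc = σ·2πR = (4.74e-5)·2π·(0.258) = 7.684×10^-5 C/m.
Applying ∮E·dA = Q_enc/ε₀ with the end caps contributing no flux:
E = 2k|λ_enc|/r = 2(8.99×10^9)(7.684×10^-5)/(0.971) = 1.42×10^6 N/C.

E ≈ 1.42×10^6 N/C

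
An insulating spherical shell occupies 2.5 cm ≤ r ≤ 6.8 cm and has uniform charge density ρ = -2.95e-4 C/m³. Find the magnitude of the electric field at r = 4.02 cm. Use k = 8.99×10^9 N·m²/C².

Use a concentric Gaussian sphere at r = 4.02 cm (within the shell material, 2.5 cm < r < 6.8 cm).
Enclosed charge is the volume from a to r: Q_enc = (4π/3)ρ(r³ − a³) = -6.097×10^-8 C.
Gauss's law: E·4πr² = Q_enc/ε₀.
E = k|Q_enc|/r² = (8.99×10^9)(6.097×10^-8)/(0.0402)² = 3.39e5 N/C.

|E| ≈ 3.39×10^5 V/m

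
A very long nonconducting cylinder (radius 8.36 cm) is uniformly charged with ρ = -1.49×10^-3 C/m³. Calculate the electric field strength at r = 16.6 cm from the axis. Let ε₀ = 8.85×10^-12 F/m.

Take a coaxial cylindrical Gaussian surface of radius r = 16.6 cm and length L (r > 8.36 cm, full cross-section enclosed).
λ_enc = ρ·πR² = (-1.49×10^-3)π(0.0836)² = -3.272×10^-5 C/m.
Applying ∮E·dA = Q_enc/ε₀ with the end caps contributing no flux:
E = |λ_enc|/(2πε₀r) = (3.272×10^-5)/(2π·8.85×10^-12·0.166) = 3.54e6 N/C.

E = 3.54×10^6 V/m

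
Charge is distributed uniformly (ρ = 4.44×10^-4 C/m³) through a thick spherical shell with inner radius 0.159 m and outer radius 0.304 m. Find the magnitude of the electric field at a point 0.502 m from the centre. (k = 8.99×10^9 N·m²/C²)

Symmetry ⇒ E = E(r) r̂. Gaussian sphere of radius r = 0.502 m (r > 0.304 m, enclosing the whole shell).
Q_enc = ρ·(4π/3)(b³ − a³) = (4.44×10^-4)·(4π/3)·((0.304)³ − (0.159)³) = 4.477e-5 C.
By Gauss's law, ∮E·dA = E·4πr² = Q_enc/ε₀.
E = k|Q_enc|/r² = (8.99×10^9)(4.477×10^-5)/(0.502)² = 1.60e6 N/C.

E ≈ 1.60×10^6 V/m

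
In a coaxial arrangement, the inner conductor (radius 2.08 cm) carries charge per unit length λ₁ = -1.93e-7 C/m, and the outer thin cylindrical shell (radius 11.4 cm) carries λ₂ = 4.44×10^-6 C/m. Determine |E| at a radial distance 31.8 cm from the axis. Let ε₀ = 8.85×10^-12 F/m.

2.40×10^5 N/C

By cylindrical symmetry E is radial; use a coaxial Gaussian cylinder of radius 31.8 cm and length L (r > 11.4 cm, enclosing both).
λ_enc = λ₁ + λ₂ = (-1.93e-7) + (4.44×10^-6) = 4.247×10^-6 C/m.
Gauss's law: E·2πrL = λ_enc L/ε₀.
E = |λ_enc|/(2πε₀r) = (4.247×10^-6)/(2π·8.85×10^-12·0.318) = 2.40×10^5 N/C.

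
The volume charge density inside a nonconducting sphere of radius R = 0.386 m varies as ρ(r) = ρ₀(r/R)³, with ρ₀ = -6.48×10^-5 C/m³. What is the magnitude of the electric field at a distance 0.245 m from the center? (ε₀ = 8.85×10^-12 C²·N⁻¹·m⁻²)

E ≈ 7.65×10^4 N/C

Take a concentric spherical Gaussian surface of radius r = 0.245 m (r < R).
Integrate the density: Q_enc = 4π ∫₀^r ρ₀(r'/R)^3 r'² dr' = 4πρ₀ r^6/(6·R³) = -5.104×10^-7 C.
Applying ∮E·dA = Q_enc/ε₀ with Φ = E(4πr²):
E = |Q_enc|/(4πε₀r²) = (5.104×10^-7)/(4π·8.85×10^-12·(0.245)²) = 7.65×10^4 N/C.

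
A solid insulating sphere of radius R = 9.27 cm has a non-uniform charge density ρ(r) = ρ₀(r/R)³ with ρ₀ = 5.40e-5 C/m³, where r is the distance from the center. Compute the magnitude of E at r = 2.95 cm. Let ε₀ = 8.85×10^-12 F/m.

Take a concentric spherical Gaussian surface of radius r = 2.95 cm (r < R).
Q_enc = ∫₀^r ρ(r')·4πr'² dr' = (4πρ₀/R³) ∫₀^r r'^5 dr' = 4πρ₀ r^6/(6·R³) = 9.357e-11 C.
Gauss's law: E·4πr² = Q_enc/ε₀.
E = |Q_enc|/(4πε₀r²) = (9.357×10^-11)/(4π·8.85×10^-12·(0.0295)²) = 967 N/C.

|E| ≈ 967 N/C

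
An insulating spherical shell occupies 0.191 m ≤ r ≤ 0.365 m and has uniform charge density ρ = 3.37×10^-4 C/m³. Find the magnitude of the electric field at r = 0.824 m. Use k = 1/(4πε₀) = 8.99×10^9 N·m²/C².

Symmetry ⇒ E = E(r) r̂. Gaussian sphere of radius r = 0.824 m (r > 0.365 m, enclosing the whole shell).
Q_enc = ρ·(4π/3)(b³ − a³) = (3.37e-4)·(4π/3)·((0.365)³ − (0.191)³) = 5.881×10^-5 C.
Gauss's law: E·4πr² = Q_enc/ε₀.
E = k|Q_enc|/r² = (8.99×10^9)(5.881e-5)/(0.824)² = 7.79e5 N/C.

|E| = 7.79e5 N/C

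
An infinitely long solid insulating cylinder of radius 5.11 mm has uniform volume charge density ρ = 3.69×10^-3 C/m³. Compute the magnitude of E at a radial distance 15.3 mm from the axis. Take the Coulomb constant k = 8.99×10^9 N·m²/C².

|E| ≈ 3.56e5 V/m

Coaxial Gaussian cylinder, radius r = 15.3 mm, length L (r > 5.11 mm, full cross-section enclosed).
λ_enc = ρ·πR² = (3.69×10^-3)π(0.00511)² = 3.027e-7 C/m.
By Gauss's law (flux through the curved wall only), E·2πrL = λ_enc L/ε₀.
E = 2k|λ_enc|/r = 2(8.99×10^9)(3.027×10^-7)/(0.0153) = 3.56×10^5 N/C.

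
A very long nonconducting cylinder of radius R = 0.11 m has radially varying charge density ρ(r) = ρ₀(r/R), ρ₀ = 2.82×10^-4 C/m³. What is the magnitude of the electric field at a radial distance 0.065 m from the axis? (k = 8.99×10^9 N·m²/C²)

E ≈ 4.08e5 N/C

Take a coaxial cylindrical Gaussian surface of radius r = 0.065 m and length L (r < R).
Integrating ρ over the cross-section to radius r: λ_enc = (2πρ₀/R) ∫₀^r r'^2 dr' = 2πρ₀ r^3/(3·R) = 1.475×10^-6 C/m.
Since E is radial and uniform over the curved surface, Φ = E·2πrL = Q_enc/ε₀ = λ_enc L/ε₀.
E = 2k|λ_enc|/r = 2(8.99×10^9)(1.475×10^-6)/(0.065) = 4.08×10^5 N/C.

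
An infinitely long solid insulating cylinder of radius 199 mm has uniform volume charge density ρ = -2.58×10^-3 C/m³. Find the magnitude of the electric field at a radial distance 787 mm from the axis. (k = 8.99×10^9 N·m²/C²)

Coaxial Gaussian cylinder, radius r = 787 mm, length L (r > 199 mm, full cross-section enclosed).
λ_enc = ρ·πR² = (-2.58e-3)π(0.199)² = -3.21e-4 C/m.
By Gauss's law (flux through the curved wall only), E·2πrL = λ_enc L/ε₀.
E = 2k|λ_enc|/r = 2(8.99×10^9)(3.21×10^-4)/(0.787) = 7.33e6 N/C.

7.33×10^6 V/m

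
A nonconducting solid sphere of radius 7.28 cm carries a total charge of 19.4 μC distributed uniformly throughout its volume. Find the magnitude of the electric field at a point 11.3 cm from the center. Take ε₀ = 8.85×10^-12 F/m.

Symmetry ⇒ E = E(r) r̂. Gaussian sphere of radius r = 11.3 cm (r > R, so the entire charge is enclosed).
Q_enc = 19.4 μC = 1.94e-5 C.
By Gauss's law, ∮E·dA = E·4πr² = Q_enc/ε₀.
E = |Q_enc|/(4πε₀r²) = (1.94×10^-5)/(4π·8.85×10^-12·(0.113)²) = 1.37×10^7 N/C.

E ≈ 1.37e7 N/C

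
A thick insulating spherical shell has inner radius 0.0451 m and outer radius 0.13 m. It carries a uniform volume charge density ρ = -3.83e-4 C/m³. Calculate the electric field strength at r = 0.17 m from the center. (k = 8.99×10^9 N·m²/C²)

Symmetry ⇒ E = E(r) r̂. Gaussian sphere of radius r = 0.17 m (r > 0.13 m, enclosing the whole shell).
Q_enc = ρ·(4π/3)(b³ − a³) = (-3.83e-4)·(4π/3)·((0.13)³ − (0.0451)³) = -3.377×10^-6 C.
Since E is radial and uniform over the Gaussian sphere, Φ = E·4πr² = Q_enc/ε₀.
E = k|Q_enc|/r² = (8.99×10^9)(3.377×10^-6)/(0.17)² = 1.05×10^6 N/C.

|E| ≈ 1.05×10^6 N/C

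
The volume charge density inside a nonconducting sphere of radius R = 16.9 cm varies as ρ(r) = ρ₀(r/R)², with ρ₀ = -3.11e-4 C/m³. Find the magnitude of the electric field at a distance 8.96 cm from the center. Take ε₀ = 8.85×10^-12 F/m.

Symmetry ⇒ E = E(r) r̂. Gaussian sphere of radius r = 8.96 cm (r < R).
Integrate the density: Q_enc = 4π ∫₀^r ρ₀(r'/R)^2 r'² dr' = 4πρ₀ r^5/(5·R²) = -1.58×10^-7 C.
Gauss's law: E·4πr² = Q_enc/ε₀.
E = |Q_enc|/(4πε₀r²) = (1.58×10^-7)/(4π·8.85×10^-12·(0.0896)²) = 1.77×10^5 N/C.

|E| = 1.77×10^5 N/C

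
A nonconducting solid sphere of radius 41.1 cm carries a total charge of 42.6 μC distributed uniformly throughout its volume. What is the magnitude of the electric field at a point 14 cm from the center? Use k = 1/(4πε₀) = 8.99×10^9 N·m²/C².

Use a concentric Gaussian sphere at r = 14 cm (r < R).
For a uniform sphere the enclosed fraction is (r/R)³, so Q_enc = (42.6 μC)(0.14/0.411)³ = 1.684×10^-6 C.
Since E is radial and uniform over the Gaussian sphere, Φ = E·4πr² = Q_enc/ε₀.
E = k|Q_enc|/r² = (8.99×10^9)(1.684e-6)/(0.14)² = 7.72e5 N/C.

E = 7.72×10^5 N/C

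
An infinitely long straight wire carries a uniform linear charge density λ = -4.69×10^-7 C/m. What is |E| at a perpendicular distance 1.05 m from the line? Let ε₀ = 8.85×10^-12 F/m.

8.03×10^3 V/m

By cylindrical symmetry E is radial; use a coaxial Gaussian cylinder of radius 1.05 m and length L.
Q_enc = λL, so λ_enc = -4.69e-7 C/m.
Since E is radial and uniform over the curved surface, Φ = E·2πrL = Q_enc/ε₀ = λ_enc L/ε₀.
E = |λ_enc|/(2πε₀r) = (4.69×10^-7)/(2π·8.85×10^-12·1.05) = 8.03×10^3 N/C.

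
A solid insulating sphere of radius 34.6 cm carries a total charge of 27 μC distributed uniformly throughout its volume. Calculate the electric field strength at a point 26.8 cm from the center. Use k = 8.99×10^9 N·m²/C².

1.57×10^6 N/C

Use a concentric Gaussian sphere at r = 26.8 cm (r < R).
Only the charge within r is enclosed: Q_enc = Q·(r/R)³ = (27 μC)·(26.8 cm/34.6 cm)³ = 1.255×10^-5 C.
By Gauss's law, ∮E·dA = E·4πr² = Q_enc/ε₀.
E = k|Q_enc|/r² = (8.99×10^9)(1.255×10^-5)/(0.268)² = 1.57×10^6 N/C.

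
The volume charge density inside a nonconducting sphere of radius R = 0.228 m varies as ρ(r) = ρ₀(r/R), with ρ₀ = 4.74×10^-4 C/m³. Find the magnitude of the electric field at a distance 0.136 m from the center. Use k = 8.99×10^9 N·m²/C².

Symmetry ⇒ E = E(r) r̂. Gaussian sphere of radius r = 0.136 m (r < R).
Q_enc = ∫₀^r ρ(r')·4πr'² dr' = (4πρ₀/R) ∫₀^r r'^3 dr' = 4πρ₀ r^4/(4·R) = 2.234×10^-6 C.
Applying ∮E·dA = Q_enc/ε₀ with Φ = E(4πr²):
E = k|Q_enc|/r² = (8.99×10^9)(2.234e-6)/(0.136)² = 1.09×10^6 N/C.

|E| = 1.09×10^6 N/C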